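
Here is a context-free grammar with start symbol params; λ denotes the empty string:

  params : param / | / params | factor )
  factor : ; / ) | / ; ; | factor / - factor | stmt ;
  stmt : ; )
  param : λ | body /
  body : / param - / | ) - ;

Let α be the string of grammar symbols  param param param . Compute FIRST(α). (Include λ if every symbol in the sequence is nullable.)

Add FIRST(param)\{λ} = { ), / }; param is nullable, continue.
Add FIRST(param)\{λ} = { ), / }; param is nullable, continue.
Add FIRST(param)\{λ} = { ), / }; param is nullable, continue.
Every symbol is nullable, so include λ.

{ ), /, λ }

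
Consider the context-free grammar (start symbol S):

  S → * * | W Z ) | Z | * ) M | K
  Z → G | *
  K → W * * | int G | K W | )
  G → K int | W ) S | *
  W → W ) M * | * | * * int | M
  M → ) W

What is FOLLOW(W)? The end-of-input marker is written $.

{ $, ), *, int }

In S → W Z ): add FIRST(Z )) = { ), *, int }.
In K → W * *: add FIRST(* *) = { * }.
In K → K W: W is at the end, add FOLLOW(K) = { $, ), *, int }.
In G → W ) S: add FIRST() S) = { ) }.
In W → W ) M *: add FIRST() M *) = { ) }.
In M → ) W: W is at the end, add FOLLOW(M) = { $, ), *, int }.
Union: FOLLOW(W) = { $, ), *, int }.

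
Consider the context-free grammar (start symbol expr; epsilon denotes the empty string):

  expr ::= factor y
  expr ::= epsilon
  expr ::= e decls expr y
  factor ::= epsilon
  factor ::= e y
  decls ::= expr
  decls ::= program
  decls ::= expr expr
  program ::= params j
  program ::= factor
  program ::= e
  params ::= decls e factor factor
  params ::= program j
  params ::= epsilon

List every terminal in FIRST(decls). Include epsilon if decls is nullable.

From decls ::= expr: add FIRST(expr) = { e, y, epsilon } (including epsilon since expr is nullable).
From decls ::= program: add FIRST(program) = { e, j, y, epsilon } (including epsilon since program is nullable).
From decls ::= expr expr: expr, expr nullable, take FIRST(expr) ∪ FIRST(expr) = { e, y }; also epsilon since the whole RHS is nullable.
Union: FIRST(decls) = { e, j, y, epsilon }.

{ e, j, y, epsilon }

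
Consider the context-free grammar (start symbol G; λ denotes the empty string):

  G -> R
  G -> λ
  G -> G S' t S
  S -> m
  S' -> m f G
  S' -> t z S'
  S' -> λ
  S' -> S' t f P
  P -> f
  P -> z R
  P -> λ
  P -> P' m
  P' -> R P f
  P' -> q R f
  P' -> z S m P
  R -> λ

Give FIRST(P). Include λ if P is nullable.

P -> f contributes {f}.
P -> z R contributes {z}.
P -> λ contributes λ.
From P -> P' m: add FIRST(P') = { f, q, z }.
Union: FIRST(P) = { f, q, z, λ }.

{ f, q, z, λ }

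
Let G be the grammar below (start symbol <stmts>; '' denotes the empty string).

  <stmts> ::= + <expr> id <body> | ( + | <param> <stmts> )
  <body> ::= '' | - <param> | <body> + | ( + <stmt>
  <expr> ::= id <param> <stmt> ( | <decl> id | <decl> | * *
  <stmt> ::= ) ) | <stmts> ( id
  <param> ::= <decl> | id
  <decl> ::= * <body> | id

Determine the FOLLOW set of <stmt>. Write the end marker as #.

In <body> ::= ( + <stmt>: <stmt> is at the end, add FOLLOW(<body>) = { #, (, ), *, +, id }.
In <expr> ::= id <param> <stmt> (: add FIRST(() = { ( }.
Union: FOLLOW(<stmt>) = { #, (, ), *, +, id }.

{ #, (, ), *, +, id }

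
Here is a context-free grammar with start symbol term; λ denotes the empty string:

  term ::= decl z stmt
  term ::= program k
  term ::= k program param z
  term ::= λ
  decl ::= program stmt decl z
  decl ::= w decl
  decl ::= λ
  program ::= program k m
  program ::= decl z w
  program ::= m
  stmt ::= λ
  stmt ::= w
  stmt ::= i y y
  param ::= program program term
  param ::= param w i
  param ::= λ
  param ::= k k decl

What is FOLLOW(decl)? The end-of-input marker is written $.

{ w, z }

In term ::= decl z stmt: add FIRST(z stmt) = { z }.
In decl ::= program stmt decl z: add FIRST(z) = { z }.
In decl ::= w decl: decl is at the end, add FOLLOW(decl) = { w, z }.
In program ::= decl z w: add FIRST(z w) = { z }.
In param ::= k k decl: decl is at the end, add FOLLOW(param) = { w, z }.
Union: FOLLOW(decl) = { w, z }.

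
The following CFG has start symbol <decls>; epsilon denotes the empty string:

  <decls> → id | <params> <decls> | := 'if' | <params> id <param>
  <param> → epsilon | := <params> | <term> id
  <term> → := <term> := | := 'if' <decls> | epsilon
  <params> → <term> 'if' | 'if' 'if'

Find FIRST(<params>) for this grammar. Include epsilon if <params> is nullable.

{ 'if', := }

From <params> → <term> 'if': <term> nullable, take FIRST(<term>) ∪ {'if'} = { 'if', := }.
<params> → 'if' 'if' contributes {'if'}.
Union: FIRST(<params>) = { 'if', := }.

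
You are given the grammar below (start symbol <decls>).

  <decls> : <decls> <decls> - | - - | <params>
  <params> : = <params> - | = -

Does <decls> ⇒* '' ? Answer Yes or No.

No nonterminal in this grammar is nullable.
No production of <decls> has an RHS whose symbols are all nullable, so <decls> is not nullable.

No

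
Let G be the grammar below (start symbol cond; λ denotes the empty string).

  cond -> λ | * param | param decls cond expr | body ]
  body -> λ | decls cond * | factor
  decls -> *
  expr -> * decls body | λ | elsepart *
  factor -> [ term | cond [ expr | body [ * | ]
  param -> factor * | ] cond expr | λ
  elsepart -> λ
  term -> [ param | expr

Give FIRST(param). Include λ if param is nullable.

{ *, [, ], λ }

From param -> factor *: add FIRST(factor) = { *, [, ] }.
param -> ] cond expr contributes {]}.
param -> λ contributes λ.
Union: FIRST(param) = { *, [, ], λ }.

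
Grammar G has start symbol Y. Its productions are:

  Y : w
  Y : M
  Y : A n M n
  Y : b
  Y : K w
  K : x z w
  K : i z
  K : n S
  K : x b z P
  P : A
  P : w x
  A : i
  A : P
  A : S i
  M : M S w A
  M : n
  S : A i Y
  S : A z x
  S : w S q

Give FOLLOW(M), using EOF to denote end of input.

{ EOF, i, n, q, w }

In Y : M: M is at the end, add FOLLOW(Y) = { EOF, i, q, w }.
In Y : A n M n: add FIRST(n) = { n }.
In M : M S w A: add FIRST(S w A) = { i, w }.
Union: FOLLOW(M) = { EOF, i, n, q, w }.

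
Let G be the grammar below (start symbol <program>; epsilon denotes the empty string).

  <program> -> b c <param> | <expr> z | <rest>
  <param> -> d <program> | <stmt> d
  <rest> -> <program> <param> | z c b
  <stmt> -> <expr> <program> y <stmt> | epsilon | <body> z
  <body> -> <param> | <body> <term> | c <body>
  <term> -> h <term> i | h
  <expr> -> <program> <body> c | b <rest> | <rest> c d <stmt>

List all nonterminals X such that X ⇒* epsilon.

Directly nullable (have an epsilon-production): <stmt>.
No other nonterminal has a production whose RHS symbols are all nullable.

{ <stmt> }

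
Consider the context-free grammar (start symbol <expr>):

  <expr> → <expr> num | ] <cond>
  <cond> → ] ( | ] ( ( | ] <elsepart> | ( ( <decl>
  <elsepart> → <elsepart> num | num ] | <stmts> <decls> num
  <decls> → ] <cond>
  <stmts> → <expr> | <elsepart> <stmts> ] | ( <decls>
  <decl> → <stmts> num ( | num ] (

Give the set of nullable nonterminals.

No nonterminal has an empty production or an RHS whose symbols are all nullable.

{ } (none)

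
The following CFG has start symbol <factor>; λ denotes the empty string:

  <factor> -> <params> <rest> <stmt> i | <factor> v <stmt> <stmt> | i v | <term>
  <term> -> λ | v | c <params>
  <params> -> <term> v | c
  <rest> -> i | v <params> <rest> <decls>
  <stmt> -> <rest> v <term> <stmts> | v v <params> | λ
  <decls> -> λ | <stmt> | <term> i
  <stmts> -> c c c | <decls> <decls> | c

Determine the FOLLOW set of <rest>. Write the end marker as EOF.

{ c, i, v }

In <factor> -> <params> <rest> <stmt> i: add FIRST(<stmt> i) = { i, v }.
In <rest> -> v <params> <rest> <decls>: add FIRST(<decls>)\{λ} = { c, i, v }.
  Since <decls> is nullable, also add FOLLOW(<rest>) = { c, i, v }.
In <stmt> -> <rest> v <term> <stmts>: add FIRST(v <term> <stmts>) = { v }.
Union: FOLLOW(<rest>) = { c, i, v }.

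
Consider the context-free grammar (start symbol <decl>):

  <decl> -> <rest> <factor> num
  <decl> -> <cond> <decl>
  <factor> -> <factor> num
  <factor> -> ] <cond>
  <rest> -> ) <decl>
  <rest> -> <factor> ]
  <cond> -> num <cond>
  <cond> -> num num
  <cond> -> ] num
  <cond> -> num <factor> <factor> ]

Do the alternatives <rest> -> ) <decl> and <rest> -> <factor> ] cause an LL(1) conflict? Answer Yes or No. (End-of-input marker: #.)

No

FIRST() <decl>) = { ) } and FIRST(<factor> ]) = { ] }.
The FIRST sets are disjoint and neither alternative is nullable — no conflict.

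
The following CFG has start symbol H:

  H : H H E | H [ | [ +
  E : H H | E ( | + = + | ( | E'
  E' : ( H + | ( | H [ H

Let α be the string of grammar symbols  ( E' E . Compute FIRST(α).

{ ( }

( is a terminal; add {(} and stop.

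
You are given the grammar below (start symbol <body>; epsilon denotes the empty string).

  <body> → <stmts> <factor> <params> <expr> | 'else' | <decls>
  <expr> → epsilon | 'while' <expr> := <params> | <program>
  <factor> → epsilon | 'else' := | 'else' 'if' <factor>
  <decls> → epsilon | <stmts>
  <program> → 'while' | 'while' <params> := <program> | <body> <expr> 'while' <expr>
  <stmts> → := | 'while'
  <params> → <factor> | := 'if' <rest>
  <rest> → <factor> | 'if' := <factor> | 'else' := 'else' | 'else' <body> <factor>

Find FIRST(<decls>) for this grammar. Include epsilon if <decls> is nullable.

<decls> → epsilon contributes epsilon.
From <decls> → <stmts>: add FIRST(<stmts>) = { 'while', := }.
Union: FIRST(<decls>) = { 'while', :=, epsilon }.

{ 'while', :=, epsilon }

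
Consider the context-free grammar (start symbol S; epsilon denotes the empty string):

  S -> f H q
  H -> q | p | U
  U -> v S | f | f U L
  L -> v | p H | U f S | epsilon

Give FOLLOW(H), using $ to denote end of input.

{ f, p, q, v }

In S -> f H q: add FIRST(q) = { q }.
In L -> p H: H is at the end, add FOLLOW(L) = { f, p, q, v }.
Union: FOLLOW(H) = { f, p, q, v }.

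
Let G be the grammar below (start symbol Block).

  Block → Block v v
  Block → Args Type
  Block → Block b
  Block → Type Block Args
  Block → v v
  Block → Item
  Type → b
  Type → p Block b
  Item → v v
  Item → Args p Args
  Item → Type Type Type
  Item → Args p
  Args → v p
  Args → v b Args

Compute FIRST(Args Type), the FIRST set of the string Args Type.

Add FIRST(Args) = { v }; Args is not nullable, stop.

{ v }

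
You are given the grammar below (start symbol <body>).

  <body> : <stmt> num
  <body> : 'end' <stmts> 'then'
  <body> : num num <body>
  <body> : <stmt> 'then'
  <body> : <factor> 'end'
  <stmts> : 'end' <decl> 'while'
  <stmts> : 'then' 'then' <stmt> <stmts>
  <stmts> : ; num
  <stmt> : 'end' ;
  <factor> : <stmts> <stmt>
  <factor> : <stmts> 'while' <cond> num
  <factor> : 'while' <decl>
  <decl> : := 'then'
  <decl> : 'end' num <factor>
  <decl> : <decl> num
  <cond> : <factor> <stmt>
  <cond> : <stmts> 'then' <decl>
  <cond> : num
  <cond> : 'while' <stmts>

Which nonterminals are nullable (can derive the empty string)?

{ } (none)

No nonterminal has an empty production or an RHS whose symbols are all nullable.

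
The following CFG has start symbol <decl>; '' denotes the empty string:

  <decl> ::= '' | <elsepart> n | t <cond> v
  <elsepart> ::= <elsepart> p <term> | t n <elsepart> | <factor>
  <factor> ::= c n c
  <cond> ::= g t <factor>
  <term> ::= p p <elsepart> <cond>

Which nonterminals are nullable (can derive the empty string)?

Directly nullable (have an ''-production): <decl>.
No other nonterminal has a production whose RHS symbols are all nullable.

{ <decl> }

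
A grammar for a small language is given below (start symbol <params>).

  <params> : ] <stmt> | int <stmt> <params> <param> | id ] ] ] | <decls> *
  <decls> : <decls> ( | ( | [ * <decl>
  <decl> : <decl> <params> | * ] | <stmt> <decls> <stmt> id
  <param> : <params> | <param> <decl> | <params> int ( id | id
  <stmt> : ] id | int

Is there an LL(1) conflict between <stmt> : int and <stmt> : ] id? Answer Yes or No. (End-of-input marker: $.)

No

FIRST(int) = { int } and FIRST(] id) = { ] }.
The FIRST sets are disjoint and neither alternative is nullable — no conflict.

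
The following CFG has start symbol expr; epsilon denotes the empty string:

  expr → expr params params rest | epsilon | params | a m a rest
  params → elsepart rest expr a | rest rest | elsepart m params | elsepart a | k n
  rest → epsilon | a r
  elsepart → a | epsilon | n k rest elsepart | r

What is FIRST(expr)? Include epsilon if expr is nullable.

From expr → expr params params rest: expr, params, params, rest nullable, take FIRST(expr) ∪ FIRST(params) ∪ FIRST(params) ∪ FIRST(rest) = { a, k, m, n, r }; also epsilon since the whole RHS is nullable.
expr → epsilon contributes epsilon.
From expr → params: add FIRST(params) = { a, k, m, n, r, epsilon } (including epsilon since params is nullable).
expr → a m a rest contributes {a}.
Union: FIRST(expr) = { a, k, m, n, r, epsilon }.

{ a, k, m, n, r, epsilon }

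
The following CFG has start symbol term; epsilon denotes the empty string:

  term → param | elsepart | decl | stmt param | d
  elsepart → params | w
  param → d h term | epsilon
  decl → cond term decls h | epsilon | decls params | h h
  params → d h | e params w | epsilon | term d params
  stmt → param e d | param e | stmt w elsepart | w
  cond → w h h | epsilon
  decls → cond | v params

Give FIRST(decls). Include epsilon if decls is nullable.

From decls → cond: add FIRST(cond) = { w, epsilon } (including epsilon since cond is nullable).
decls → v params contributes {v}.
Union: FIRST(decls) = { v, w, epsilon }.

{ v, w, epsilon }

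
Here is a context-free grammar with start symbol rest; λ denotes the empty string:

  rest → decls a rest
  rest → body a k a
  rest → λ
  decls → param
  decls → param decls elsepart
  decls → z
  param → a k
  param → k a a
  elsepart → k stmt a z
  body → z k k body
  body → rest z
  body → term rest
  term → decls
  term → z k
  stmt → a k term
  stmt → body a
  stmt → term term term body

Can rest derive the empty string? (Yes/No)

rest has an λ-production, so rest ⇒ λ.

Yes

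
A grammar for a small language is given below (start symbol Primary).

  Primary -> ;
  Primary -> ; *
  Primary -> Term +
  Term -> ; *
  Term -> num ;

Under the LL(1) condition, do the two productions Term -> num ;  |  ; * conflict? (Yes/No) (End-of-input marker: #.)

No

FIRST(num ;) = { num } and FIRST(; *) = { ; }.
The FIRST sets are disjoint and neither alternative is nullable — no conflict.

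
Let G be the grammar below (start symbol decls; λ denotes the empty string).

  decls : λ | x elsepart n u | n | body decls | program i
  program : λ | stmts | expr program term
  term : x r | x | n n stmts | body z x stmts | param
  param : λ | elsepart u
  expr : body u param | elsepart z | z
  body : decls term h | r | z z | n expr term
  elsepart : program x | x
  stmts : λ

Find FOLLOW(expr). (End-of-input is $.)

{ $, h, i, n, r, u, x, z }

In program : expr program term: add FIRST(program term)\{λ} = { h, i, n, r, x, z }.
  Since program term is nullable, also add FOLLOW(program) = { h, i, n, r, x, z }.
In body : n expr term: add FIRST(term)\{λ} = { h, i, n, r, x, z }.
  Since term is nullable, also add FOLLOW(body) = { $, h, i, n, r, u, x, z }.
Union: FOLLOW(expr) = { $, h, i, n, r, u, x, z }.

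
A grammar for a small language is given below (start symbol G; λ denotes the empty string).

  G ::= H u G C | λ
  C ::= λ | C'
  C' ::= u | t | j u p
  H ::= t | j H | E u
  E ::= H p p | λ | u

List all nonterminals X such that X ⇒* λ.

Directly nullable (have an λ-production): G, C, E.
No other nonterminal has a production whose RHS symbols are all nullable.

{ C, E, G }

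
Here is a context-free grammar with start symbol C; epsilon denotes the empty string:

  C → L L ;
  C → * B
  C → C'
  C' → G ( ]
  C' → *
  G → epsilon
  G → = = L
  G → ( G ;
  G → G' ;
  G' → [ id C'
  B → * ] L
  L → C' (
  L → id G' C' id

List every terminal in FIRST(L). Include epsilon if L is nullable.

{ (, *, =, [, id }

From L → C' (: add FIRST(C') = { (, *, =, [ }.
L → id G' C' id contributes {id}.
Union: FIRST(L) = { (, *, =, [, id }.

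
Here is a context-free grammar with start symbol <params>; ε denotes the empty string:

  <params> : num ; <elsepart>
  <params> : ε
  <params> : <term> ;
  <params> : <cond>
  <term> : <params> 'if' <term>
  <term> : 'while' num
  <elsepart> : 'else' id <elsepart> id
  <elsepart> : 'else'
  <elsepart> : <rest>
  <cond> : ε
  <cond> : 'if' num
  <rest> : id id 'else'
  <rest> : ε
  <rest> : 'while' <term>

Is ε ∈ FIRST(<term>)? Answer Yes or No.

No

Nullable nonterminals: <cond>, <elsepart>, <params>, <rest>.
No production of <term> has an RHS whose symbols are all nullable, so <term> is not nullable.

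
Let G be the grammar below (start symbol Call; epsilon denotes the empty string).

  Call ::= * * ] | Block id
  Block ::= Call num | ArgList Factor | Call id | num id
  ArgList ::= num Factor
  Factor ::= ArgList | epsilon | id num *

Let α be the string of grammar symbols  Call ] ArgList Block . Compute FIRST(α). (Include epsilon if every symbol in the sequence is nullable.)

{ *, num }

Add FIRST(Call) = { *, num }; Call is not nullable, stop.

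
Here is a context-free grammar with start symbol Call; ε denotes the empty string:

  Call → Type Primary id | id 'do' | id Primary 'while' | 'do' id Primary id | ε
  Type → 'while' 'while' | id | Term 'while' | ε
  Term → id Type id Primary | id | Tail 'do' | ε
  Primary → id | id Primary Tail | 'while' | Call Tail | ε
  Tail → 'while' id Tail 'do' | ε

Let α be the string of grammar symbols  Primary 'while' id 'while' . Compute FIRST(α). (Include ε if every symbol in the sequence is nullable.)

Add FIRST(Primary)\{ε} = { 'do', 'while', id }; Primary is nullable, continue.
'while' is a terminal; add {'while'} and stop.

{ 'do', 'while', id }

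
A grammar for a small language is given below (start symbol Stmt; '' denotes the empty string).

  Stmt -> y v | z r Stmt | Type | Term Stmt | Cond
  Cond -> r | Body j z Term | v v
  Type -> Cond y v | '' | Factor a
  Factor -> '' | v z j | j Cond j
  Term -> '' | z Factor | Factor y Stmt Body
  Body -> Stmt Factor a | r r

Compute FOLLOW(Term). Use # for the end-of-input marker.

{ #, a, j, r, v, y, z }

In Stmt -> Term Stmt: add FIRST(Stmt)\{''} = { a, j, r, v, y, z }.
  Since Stmt is nullable, also add FOLLOW(Stmt) = { #, a, j, r, v, y, z }.
In Cond -> Body j z Term: Term is at the end, add FOLLOW(Cond) = { #, a, j, r, v, y, z }.
Union: FOLLOW(Term) = { #, a, j, r, v, y, z }.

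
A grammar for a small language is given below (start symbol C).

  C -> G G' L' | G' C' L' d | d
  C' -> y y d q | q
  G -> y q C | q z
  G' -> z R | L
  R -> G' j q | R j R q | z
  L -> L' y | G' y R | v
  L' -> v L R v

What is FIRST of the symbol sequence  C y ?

{ d, q, v, y, z }

Add FIRST(C) = { d, q, v, y, z }; C is not nullable, stop.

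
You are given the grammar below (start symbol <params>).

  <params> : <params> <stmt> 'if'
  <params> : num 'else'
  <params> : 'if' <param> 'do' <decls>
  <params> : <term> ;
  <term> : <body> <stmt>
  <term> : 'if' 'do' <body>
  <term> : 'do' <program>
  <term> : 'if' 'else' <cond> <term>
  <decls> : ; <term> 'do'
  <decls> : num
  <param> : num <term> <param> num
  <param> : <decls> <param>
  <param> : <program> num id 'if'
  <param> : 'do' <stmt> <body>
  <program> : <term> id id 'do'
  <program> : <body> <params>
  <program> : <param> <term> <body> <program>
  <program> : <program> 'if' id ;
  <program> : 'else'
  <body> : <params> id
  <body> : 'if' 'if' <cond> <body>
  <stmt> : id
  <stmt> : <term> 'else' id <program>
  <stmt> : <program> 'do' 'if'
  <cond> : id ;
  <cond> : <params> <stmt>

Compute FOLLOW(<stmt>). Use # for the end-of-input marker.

In <params> : <params> <stmt> 'if': add FIRST('if') = { 'if' }.
In <term> : <body> <stmt>: <stmt> is at the end, add FOLLOW(<term>) = { 'do', 'else', 'if', ;, id, num }.
In <param> : 'do' <stmt> <body>: add FIRST(<body>) = { 'do', 'if', num }.
In <cond> : <params> <stmt>: <stmt> is at the end, add FOLLOW(<cond>) = { 'do', 'if', num }.
Union: FOLLOW(<stmt>) = { 'do', 'else', 'if', ;, id, num }.

{ 'do', 'else', 'if', ;, id, num }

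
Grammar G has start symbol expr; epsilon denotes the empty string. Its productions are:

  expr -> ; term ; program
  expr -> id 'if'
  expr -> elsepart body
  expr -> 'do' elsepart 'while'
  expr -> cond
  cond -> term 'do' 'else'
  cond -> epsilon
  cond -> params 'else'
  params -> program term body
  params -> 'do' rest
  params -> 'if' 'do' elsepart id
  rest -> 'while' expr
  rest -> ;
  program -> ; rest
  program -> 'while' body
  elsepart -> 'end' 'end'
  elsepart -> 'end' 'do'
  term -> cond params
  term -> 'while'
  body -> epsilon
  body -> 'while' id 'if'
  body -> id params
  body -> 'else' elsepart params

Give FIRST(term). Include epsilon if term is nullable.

From term -> cond params: cond nullable, take FIRST(cond) ∪ FIRST(params) = { 'do', 'if', 'while', ; }.
term -> 'while' contributes {'while'}.
Union: FIRST(term) = { 'do', 'if', 'while', ; }.

{ 'do', 'if', 'while', ; }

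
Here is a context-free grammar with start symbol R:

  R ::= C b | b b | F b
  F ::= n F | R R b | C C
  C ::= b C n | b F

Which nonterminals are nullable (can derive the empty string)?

No nonterminal has an empty production or an RHS whose symbols are all nullable.

{ } (none)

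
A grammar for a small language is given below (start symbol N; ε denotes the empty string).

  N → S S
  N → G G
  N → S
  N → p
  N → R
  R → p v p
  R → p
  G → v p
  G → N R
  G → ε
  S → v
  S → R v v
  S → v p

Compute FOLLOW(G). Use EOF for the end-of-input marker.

In N → G G: add FIRST(G)\{ε} = { p, v }.
  Since G is nullable, also add FOLLOW(N) = { EOF, p }.
In N → G G: G is at the end, add FOLLOW(N) = { EOF, p }.
Union: FOLLOW(G) = { EOF, p, v }.

{ EOF, p, v }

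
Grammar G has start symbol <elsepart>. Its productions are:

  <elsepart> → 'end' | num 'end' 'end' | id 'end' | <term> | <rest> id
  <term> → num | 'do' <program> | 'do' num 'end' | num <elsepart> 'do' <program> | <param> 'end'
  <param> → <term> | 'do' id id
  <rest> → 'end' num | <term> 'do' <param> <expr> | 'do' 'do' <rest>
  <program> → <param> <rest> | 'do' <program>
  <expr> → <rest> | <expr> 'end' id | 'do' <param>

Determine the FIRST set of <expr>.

{ 'do', 'end', num }

From <expr> → <rest>: add FIRST(<rest>) = { 'do', 'end', num }.
From <expr> → <expr> 'end' id: add FIRST(<expr>) = { 'do', 'end', num }.
<expr> → 'do' <param> contributes {'do'}.
Union: FIRST(<expr>) = { 'do', 'end', num }.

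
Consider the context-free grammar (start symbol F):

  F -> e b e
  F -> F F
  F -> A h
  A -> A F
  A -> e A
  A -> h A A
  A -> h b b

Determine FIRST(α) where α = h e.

h is a terminal; add {h} and stop.

{ h }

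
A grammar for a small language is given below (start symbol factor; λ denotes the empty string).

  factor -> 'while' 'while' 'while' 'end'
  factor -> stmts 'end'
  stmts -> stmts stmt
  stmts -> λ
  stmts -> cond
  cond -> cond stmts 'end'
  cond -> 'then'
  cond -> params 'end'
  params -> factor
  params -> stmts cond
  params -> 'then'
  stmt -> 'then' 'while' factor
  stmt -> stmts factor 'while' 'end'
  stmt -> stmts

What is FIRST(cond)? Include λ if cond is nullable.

{ 'end', 'then', 'while' }

From cond -> cond stmts 'end': add FIRST(cond) = { 'end', 'then', 'while' }.
cond -> 'then' contributes {'then'}.
From cond -> params 'end': add FIRST(params) = { 'end', 'then', 'while' }.
Union: FIRST(cond) = { 'end', 'then', 'while' }.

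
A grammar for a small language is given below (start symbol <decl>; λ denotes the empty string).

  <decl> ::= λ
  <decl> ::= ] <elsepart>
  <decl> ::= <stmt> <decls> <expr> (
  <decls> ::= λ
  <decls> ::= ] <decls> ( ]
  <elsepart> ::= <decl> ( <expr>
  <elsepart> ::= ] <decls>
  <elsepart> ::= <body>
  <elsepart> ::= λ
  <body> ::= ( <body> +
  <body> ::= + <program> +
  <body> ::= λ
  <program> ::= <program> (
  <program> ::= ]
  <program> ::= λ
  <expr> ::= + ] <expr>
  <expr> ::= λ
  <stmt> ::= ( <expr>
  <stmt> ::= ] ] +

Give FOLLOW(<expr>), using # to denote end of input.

In <decl> ::= <stmt> <decls> <expr> (: add FIRST(() = { ( }.
In <elsepart> ::= <decl> ( <expr>: <expr> is at the end, add FOLLOW(<elsepart>) = { #, ( }.
In <expr> ::= + ] <expr>: <expr> is at the end, add FOLLOW(<expr>) = { #, (, +, ] }.
In <stmt> ::= ( <expr>: <expr> is at the end, add FOLLOW(<stmt>) = { (, +, ] }.
Union: FOLLOW(<expr>) = { #, (, +, ] }.

{ #, (, +, ] }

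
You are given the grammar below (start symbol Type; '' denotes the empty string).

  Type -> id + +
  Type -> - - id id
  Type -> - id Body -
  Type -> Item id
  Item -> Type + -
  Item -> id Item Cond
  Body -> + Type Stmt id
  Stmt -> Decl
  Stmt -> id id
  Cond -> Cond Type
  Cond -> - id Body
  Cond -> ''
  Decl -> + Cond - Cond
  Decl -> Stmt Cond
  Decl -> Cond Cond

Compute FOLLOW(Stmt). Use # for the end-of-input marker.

{ -, id }

In Body -> + Type Stmt id: add FIRST(id) = { id }.
In Decl -> Stmt Cond: add FIRST(Cond)\{''} = { -, id }.
  Since Cond is nullable, also add FOLLOW(Decl) = { -, id }.
Union: FOLLOW(Stmt) = { -, id }.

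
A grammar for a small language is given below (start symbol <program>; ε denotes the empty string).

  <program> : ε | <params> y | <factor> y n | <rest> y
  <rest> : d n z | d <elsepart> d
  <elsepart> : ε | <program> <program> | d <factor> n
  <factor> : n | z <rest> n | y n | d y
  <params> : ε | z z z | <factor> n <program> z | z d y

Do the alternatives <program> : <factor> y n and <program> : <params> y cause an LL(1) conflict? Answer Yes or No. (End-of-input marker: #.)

Yes

FIRST(<factor> y n) = { d, n, y, z } and FIRST(<params> y) = { d, n, y, z }.
Both contain d, so the two alternatives are not disjoint — LL(1) conflict.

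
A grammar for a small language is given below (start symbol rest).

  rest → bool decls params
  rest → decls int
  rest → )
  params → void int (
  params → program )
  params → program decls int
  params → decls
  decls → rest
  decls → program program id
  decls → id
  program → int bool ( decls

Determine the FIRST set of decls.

From decls → rest: add FIRST(rest) = { ), bool, id, int }.
From decls → program program id: add FIRST(program) = { int }.
decls → id contributes {id}.
Union: FIRST(decls) = { ), bool, id, int }.

{ ), bool, id, int }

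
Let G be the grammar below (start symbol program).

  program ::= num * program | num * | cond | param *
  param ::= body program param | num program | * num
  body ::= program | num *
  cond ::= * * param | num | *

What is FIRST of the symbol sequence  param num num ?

Add FIRST(param) = { *, num }; param is not nullable, stop.

{ *, num }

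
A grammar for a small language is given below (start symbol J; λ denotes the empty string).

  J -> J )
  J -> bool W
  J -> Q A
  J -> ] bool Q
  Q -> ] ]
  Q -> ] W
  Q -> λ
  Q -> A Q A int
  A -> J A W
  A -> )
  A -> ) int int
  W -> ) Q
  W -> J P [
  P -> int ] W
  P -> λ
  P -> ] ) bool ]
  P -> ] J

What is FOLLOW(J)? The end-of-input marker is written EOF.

{ EOF, ), [, ], bool, int }

J is the start symbol, so EOF ∈ FOLLOW(J).
In J -> J ): add FIRST()) = { ) }.
In A -> J A W: add FIRST(A W) = { ), ], bool }.
In W -> J P [: add FIRST(P [) = { [, ], int }.
In P -> ] J: J is at the end, add FOLLOW(P) = { [ }.
Union: FOLLOW(J) = { EOF, ), [, ], bool, int }.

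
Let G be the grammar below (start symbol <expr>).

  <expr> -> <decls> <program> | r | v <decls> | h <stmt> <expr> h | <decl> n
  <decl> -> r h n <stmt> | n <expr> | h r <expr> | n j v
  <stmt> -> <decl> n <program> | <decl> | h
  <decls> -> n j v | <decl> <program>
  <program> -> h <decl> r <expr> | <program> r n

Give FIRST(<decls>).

<decls> -> n j v contributes {n}.
From <decls> -> <decl> <program>: add FIRST(<decl>) = { h, n, r }.
Union: FIRST(<decls>) = { h, n, r }.

{ h, n, r }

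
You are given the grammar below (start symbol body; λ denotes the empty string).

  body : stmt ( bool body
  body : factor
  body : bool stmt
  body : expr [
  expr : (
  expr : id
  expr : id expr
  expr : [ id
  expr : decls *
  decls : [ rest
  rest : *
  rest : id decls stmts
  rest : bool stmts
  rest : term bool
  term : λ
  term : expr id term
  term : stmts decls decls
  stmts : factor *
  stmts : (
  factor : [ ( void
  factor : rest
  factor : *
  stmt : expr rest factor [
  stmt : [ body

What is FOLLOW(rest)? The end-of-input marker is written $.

{ $, (, *, [, bool, id }

In decls : [ rest: rest is at the end, add FOLLOW(decls) = { (, *, [, bool, id }.
In factor : rest: rest is at the end, add FOLLOW(factor) = { $, (, *, [ }.
In stmt : expr rest factor [: add FIRST(factor [) = { (, *, [, bool, id }.
Union: FOLLOW(rest) = { $, (, *, [, bool, id }.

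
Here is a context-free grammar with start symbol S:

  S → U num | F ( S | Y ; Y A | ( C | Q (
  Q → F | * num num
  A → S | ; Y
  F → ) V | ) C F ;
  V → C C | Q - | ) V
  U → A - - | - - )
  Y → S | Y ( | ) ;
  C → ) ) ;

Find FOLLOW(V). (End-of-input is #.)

In F → ) V: V is at the end, add FOLLOW(F) = { (, -, ; }.
In V → ) V: V is at the end, add FOLLOW(V) = { (, -, ; }.
Union: FOLLOW(V) = { (, -, ; }.

{ (, -, ; }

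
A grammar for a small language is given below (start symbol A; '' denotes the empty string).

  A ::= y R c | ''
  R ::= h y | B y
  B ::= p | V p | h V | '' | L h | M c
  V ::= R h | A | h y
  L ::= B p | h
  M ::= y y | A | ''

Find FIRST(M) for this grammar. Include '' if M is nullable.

{ y, '' }

M ::= y y contributes {y}.
From M ::= A: add FIRST(A) = { y, '' } (including '' since A is nullable).
M ::= '' contributes ''.
Union: FIRST(M) = { y, '' }.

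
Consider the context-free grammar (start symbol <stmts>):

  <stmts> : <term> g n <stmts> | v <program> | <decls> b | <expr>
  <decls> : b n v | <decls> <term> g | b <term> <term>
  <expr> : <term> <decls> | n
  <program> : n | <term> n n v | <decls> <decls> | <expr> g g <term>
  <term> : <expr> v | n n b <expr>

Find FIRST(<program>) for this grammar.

<program> : n contributes {n}.
From <program> : <term> n n v: add FIRST(<term>) = { n }.
From <program> : <decls> <decls>: add FIRST(<decls>) = { b }.
From <program> : <expr> g g <term>: add FIRST(<expr>) = { n }.
Union: FIRST(<program>) = { b, n }.

{ b, n }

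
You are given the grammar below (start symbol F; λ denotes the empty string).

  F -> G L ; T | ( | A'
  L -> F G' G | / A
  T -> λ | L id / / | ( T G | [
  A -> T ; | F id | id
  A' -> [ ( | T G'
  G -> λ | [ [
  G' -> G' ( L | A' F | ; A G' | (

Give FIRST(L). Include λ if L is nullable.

{ (, /, ;, [ }

From L -> F G' G: add FIRST(F) = { (, /, ;, [ }.
L -> / A contributes {/}.
Union: FIRST(L) = { (, /, ;, [ }.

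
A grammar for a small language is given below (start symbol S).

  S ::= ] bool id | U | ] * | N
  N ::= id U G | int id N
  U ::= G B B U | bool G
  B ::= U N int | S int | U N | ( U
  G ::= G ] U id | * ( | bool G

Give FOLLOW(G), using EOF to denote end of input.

In N ::= id U G: G is at the end, add FOLLOW(N) = { EOF, (, *, ], bool, id, int }.
In U ::= G B B U: add FIRST(B B U) = { (, *, ], bool, id, int }.
In U ::= bool G: G is at the end, add FOLLOW(U) = { EOF, (, *, ], bool, id, int }.
In G ::= G ] U id: add FIRST(] U id) = { ] }.
In G ::= bool G: G is at the end, add FOLLOW(G) = { EOF, (, *, ], bool, id, int }.
Union: FOLLOW(G) = { EOF, (, *, ], bool, id, int }.

{ EOF, (, *, ], bool, id, int }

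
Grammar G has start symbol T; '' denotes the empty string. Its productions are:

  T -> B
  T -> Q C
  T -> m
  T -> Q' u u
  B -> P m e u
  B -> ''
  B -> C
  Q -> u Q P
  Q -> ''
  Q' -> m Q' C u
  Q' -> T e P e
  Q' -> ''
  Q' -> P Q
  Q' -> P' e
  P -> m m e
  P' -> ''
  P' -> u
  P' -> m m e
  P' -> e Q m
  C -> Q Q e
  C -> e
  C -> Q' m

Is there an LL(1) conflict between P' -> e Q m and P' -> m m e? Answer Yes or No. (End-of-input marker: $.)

FIRST(e Q m) = { e } and FIRST(m m e) = { m }.
The FIRST sets are disjoint and neither alternative is nullable — no conflict.

No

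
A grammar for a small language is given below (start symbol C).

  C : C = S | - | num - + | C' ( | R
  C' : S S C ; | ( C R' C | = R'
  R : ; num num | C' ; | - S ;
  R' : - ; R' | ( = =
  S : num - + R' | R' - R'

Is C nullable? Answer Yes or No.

No nonterminal in this grammar is nullable.
No production of C has an RHS whose symbols are all nullable, so C is not nullable.

No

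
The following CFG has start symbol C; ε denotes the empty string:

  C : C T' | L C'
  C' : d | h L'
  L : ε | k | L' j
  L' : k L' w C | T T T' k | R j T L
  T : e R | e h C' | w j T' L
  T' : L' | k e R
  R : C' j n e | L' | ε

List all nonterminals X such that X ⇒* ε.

{ L, R }

Directly nullable (have an ε-production): L, R.
No other nonterminal has a production whose RHS symbols are all nullable.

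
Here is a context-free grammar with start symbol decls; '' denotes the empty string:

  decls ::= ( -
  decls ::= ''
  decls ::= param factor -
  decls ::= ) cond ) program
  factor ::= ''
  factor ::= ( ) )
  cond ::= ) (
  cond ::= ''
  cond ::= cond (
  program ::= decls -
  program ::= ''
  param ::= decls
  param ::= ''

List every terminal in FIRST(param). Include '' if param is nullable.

{ (, ), -, '' }

From param ::= decls: add FIRST(decls) = { (, ), -, '' } (including '' since decls is nullable).
param ::= '' contributes ''.
Union: FIRST(param) = { (, ), -, '' }.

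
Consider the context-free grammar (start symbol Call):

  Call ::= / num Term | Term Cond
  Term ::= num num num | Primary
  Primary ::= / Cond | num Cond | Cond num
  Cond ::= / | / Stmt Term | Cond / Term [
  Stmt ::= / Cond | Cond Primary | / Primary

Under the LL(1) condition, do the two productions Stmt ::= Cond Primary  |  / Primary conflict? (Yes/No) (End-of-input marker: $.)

Yes

FIRST(Cond Primary) = { / } and FIRST(/ Primary) = { / }.
Both contain /, so the two alternatives are not disjoint — LL(1) conflict.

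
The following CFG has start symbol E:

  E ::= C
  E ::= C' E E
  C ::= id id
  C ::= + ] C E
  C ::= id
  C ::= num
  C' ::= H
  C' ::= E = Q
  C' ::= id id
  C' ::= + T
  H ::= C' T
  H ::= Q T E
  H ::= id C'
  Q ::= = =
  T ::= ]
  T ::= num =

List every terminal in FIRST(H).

From H ::= C' T: add FIRST(C') = { +, =, id, num }.
From H ::= Q T E: add FIRST(Q) = { = }.
H ::= id C' contributes {id}.
Union: FIRST(H) = { +, =, id, num }.

{ +, =, id, num }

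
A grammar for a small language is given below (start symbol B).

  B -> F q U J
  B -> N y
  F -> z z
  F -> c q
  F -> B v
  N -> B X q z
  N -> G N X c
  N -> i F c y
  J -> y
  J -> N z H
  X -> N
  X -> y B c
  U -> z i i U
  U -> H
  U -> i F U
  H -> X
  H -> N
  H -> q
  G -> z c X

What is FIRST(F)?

F -> z z contributes {z}.
F -> c q contributes {c}.
From F -> B v: add FIRST(B) = { c, i, z }.
Union: FIRST(F) = { c, i, z }.

{ c, i, z }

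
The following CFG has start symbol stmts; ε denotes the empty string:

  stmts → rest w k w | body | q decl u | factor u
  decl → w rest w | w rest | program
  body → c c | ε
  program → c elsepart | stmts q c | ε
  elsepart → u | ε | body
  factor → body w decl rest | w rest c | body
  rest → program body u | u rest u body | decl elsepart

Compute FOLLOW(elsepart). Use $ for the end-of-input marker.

{ c, q, u, w }

In program → c elsepart: elsepart is at the end, add FOLLOW(program) = { c, q, u, w }.
In rest → decl elsepart: elsepart is at the end, add FOLLOW(rest) = { c, q, u, w }.
Union: FOLLOW(elsepart) = { c, q, u, w }.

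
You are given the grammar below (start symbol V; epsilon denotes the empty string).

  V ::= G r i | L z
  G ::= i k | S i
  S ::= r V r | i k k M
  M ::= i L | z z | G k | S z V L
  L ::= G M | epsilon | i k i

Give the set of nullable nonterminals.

Directly nullable (have an epsilon-production): L.
No other nonterminal has a production whose RHS symbols are all nullable.

{ L }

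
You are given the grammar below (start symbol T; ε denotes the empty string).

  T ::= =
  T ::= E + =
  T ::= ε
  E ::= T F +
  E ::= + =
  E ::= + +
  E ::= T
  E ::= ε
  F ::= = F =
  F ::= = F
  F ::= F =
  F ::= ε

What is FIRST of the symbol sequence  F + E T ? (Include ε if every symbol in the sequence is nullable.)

{ +, = }

Add FIRST(F)\{ε} = { = }; F is nullable, continue.
+ is a terminal; add {+} and stop.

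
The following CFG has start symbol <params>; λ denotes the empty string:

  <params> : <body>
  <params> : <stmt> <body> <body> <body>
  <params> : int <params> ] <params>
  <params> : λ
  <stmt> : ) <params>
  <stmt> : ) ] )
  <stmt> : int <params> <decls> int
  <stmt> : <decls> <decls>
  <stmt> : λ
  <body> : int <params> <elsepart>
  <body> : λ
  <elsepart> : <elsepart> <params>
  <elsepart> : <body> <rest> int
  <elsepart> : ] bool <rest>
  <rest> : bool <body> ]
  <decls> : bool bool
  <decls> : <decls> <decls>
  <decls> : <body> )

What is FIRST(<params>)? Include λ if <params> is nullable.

{ ), bool, int, λ }

From <params> : <body>: add FIRST(<body>) = { int, λ } (including λ since <body> is nullable).
From <params> : <stmt> <body> <body> <body>: <stmt>, <body>, <body>, <body> nullable, take FIRST(<stmt>) ∪ FIRST(<body>) ∪ FIRST(<body>) ∪ FIRST(<body>) = { ), bool, int }; also λ since the whole RHS is nullable.
<params> : int <params> ] <params> contributes {int}.
<params> : λ contributes λ.
Union: FIRST(<params>) = { ), bool, int, λ }.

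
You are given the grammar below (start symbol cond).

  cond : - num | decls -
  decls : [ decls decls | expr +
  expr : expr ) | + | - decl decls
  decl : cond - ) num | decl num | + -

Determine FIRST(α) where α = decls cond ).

{ +, -, [ }

Add FIRST(decls) = { +, -, [ }; decls is not nullable, stop.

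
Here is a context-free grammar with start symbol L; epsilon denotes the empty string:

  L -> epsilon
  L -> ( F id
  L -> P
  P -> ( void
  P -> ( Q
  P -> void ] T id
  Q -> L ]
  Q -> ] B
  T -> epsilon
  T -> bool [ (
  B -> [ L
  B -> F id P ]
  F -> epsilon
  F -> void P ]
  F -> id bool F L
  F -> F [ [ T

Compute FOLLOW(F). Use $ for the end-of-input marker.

In L -> ( F id: add FIRST(id) = { id }.
In B -> F id P ]: add FIRST(id P ]) = { id }.
In F -> id bool F L: add FIRST(L)\{epsilon} = { (, void }.
  Since L is nullable, also add FOLLOW(F) = { (, [, id, void }.
In F -> F [ [ T: add FIRST([ [ T) = { [ }.
Union: FOLLOW(F) = { (, [, id, void }.

{ (, [, id, void }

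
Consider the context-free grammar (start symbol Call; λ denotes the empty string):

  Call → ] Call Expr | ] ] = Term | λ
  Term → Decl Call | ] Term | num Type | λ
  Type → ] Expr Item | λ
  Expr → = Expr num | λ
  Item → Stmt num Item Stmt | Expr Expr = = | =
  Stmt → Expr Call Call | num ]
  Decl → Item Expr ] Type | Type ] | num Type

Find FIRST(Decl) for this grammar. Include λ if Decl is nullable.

{ =, ], num }

From Decl → Item Expr ] Type: add FIRST(Item) = { =, ], num }.
From Decl → Type ]: Type nullable, take FIRST(Type) ∪ {]} = { ] }.
Decl → num Type contributes {num}.
Union: FIRST(Decl) = { =, ], num }.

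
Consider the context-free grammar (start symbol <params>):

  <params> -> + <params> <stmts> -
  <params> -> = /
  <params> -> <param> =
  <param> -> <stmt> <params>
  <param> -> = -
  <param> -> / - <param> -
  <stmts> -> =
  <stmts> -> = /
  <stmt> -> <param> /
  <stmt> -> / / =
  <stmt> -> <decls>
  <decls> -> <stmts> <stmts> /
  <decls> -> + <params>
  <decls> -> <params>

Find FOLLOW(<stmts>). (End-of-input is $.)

In <params> -> + <params> <stmts> -: add FIRST(-) = { - }.
In <decls> -> <stmts> <stmts> /: add FIRST(<stmts> /) = { = }.
In <decls> -> <stmts> <stmts> /: add FIRST(/) = { / }.
Union: FOLLOW(<stmts>) = { -, /, = }.

{ -, /, = }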